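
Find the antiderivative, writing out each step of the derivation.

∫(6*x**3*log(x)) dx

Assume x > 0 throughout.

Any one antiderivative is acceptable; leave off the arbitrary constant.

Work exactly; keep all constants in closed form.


Step 1. Integrate ∫(6*x**3*log(x)) dx by parts with u = log(x), dv = (6*x**3) dx, so v = 3*x**4/2 [assuming x > 0]: now 3*x**4*log(x)/2 + ∫(-3*x**3/2) dx.
Step 2. Evaluate the standard form: now 3*x**4*log(x)/2 - 3*x**4/8.
Answer: 3*x**4*log(x)/2 - 3*x**4/8.


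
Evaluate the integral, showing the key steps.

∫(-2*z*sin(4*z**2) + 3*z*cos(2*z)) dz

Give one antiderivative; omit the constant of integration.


Step 1. Rewrite: now ∫(-2*z*sin(4*z**2)) dz + ∫(3*z*cos(2*z)) dz.
Step 2. Substitute u = z**2, turning ∫(-2*z*sin(4*z**2)) dz into ∫(-sin(4*u)) du: now ∫(3*z*cos(2*z)) dz + ∫(-sin(4*u)) du.
Step 3. Evaluate the standard form: now cos(4*u)/4 + ∫(3*z*cos(2*z)) dz.
Step 4. Substitute back u = z**2: now cos(4*z**2)/4 + ∫(3*z*cos(2*z)) dz.
Step 5. Integrate ∫(3*z*cos(2*z)) dz by parts with u = z, dv = (3*cos(2*z)) dz, so v = 3*sin(2*z)/2: now 3*z*sin(2*z)/2 + cos(4*z**2)/4 + ∫(-3*sin(2*z)/2) dz.
Step 6. Evaluate the standard form: now 3*z*sin(2*z)/2 + 3*cos(2*z)/4 + cos(4*z**2)/4.
Answer: 3*z*sin(2*z)/2 + 3*cos(2*z)/4 + cos(4*z**2)/4.


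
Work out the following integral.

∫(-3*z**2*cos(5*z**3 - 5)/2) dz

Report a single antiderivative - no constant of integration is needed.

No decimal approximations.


Answer: -sin(5*z**3 - 5)/10.


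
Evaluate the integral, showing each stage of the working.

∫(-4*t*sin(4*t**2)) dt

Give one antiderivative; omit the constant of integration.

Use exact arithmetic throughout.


Step 1. Substitute u = t**2, turning ∫(-4*t*sin(4*t**2)) dt into ∫(-2*sin(4*u)) du: now ∫(-2*sin(4*u)) du.
Step 2. Evaluate the standard form: now cos(4*u)/2.
Step 3. Substitute back u = t**2: now cos(4*t**2)/2.
Answer: cos(4*t**2)/2.


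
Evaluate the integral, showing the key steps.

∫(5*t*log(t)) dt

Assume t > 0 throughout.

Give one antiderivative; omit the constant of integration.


Step 1. Integrate ∫(5*t*log(t)) dt by parts with u = log(t), dv = (5*t) dt, so v = 5*t**2/2 [assuming t > 0]: now 5*t**2*log(t)/2 + ∫(-5*t/2) dt.
Step 2. Evaluate the standard form: now 5*t**2*log(t)/2 - 5*t**2/4.
Answer: 5*t**2*log(t)/2 - 5*t**2/4.


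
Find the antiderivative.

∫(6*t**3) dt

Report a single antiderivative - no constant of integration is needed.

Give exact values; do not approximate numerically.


Answer: 3*t**4/2.


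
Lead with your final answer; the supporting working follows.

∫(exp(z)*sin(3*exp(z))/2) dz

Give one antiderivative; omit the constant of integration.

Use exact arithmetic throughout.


The answer is -cos(3*exp(z))/6.
Step 1. Substitute u = exp(z), turning ∫(exp(z)*sin(3*exp(z))/2) dz into ∫(sin(3*u)/2) du: now ∫(sin(3*u)/2) du.
Step 2. Evaluate the standard form: now -cos(3*u)/6.
Step 3. Substitute back u = exp(z): now -cos(3*exp(z))/6.
Answer: -cos(3*exp(z))/6.


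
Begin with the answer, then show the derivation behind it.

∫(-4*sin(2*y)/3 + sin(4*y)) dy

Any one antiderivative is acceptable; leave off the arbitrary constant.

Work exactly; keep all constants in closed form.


The answer is 2*cos(2*y)/3 - cos(4*y)/4.
Step 1. Rewrite: now ∫(-4*sin(2*y)/3) dy + ∫(sin(4*y)) dy.
Step 2. Evaluate the standard form: now 2*cos(2*y)/3 + ∫(sin(4*y)) dy.
Step 3. Evaluate the standard form: now 2*cos(2*y)/3 - cos(4*y)/4.
Answer: 2*cos(2*y)/3 - cos(4*y)/4.


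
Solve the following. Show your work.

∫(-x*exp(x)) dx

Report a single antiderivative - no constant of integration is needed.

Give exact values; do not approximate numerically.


Step 1. Integrate ∫(-x*exp(x)) dx by parts with u = x, dv = (-exp(x)) dx, so v = -exp(x): now -x*exp(x) + ∫(exp(x)) dx.
Step 2. Evaluate the standard form: now -x*exp(x) + exp(x).
Answer: -x*exp(x) + exp(x).


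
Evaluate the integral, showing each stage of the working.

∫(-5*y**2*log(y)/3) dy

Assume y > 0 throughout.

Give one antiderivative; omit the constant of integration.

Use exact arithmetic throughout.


Step 1. Integrate ∫(-5*y**2*log(y)/3) dy by parts with u = log(y), dv = (-5*y**2/3) dy, so v = -5*y**3/9 [assuming y > 0]: now -5*y**3*log(y)/9 + ∫(5*y**2/9) dy.
Step 2. Evaluate the standard form: now -5*y**3*log(y)/9 + 5*y**3/27.
Answer: -5*y**3*log(y)/9 + 5*y**3/27.


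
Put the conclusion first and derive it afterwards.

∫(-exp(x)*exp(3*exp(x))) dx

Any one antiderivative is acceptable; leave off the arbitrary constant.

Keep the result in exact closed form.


The answer is -exp(3*exp(x))/3.
Step 1. Substitute u = exp(x), turning ∫(-exp(x)*exp(3*exp(x))) dx into ∫(-exp(3*u)) du: now ∫(-exp(3*u)) du.
Step 2. Evaluate the standard form: now -exp(3*u)/3.
Step 3. Substitute back u = exp(x): now -exp(3*exp(x))/3.
Answer: -exp(3*exp(x))/3.


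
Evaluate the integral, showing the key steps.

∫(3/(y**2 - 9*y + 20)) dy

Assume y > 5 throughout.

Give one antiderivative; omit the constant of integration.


Step 1. Decompose ∫(3/(y**2 - 9*y + 20)) dy by partial fractions, 3/(y**2 - 9*y + 20) = -3/(y - 4) + 3/(y - 5): now ∫(3/(y - 5)) dy + ∫(-3/(y - 4)) dy.
Step 2. Evaluate the standard form [assuming y > 5]: now 3*log(y - 5) + ∫(-3/(y - 4)) dy.
Step 3. Evaluate the standard form [assuming y > 4]: now 3*log(y - 5) - 3*log(y - 4).
Answer: 3*log(y - 5) - 3*log(y - 4).


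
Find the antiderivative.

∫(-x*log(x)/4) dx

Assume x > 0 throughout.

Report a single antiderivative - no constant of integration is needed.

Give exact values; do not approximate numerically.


Answer: -x**2*log(x)/8 + x**2/16.


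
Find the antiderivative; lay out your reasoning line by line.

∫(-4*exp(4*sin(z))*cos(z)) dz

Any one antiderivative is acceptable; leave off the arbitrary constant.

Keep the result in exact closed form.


Step 1. Substitute u = sin(z), turning ∫(-4*exp(4*sin(z))*cos(z)) dz into ∫(-4*exp(4*u)) du: now ∫(-4*exp(4*u)) du.
Step 2. Evaluate the standard form: now -exp(4*u).
Step 3. Substitute back u = sin(z): now -exp(4*sin(z)).
Answer: -exp(4*sin(z)).


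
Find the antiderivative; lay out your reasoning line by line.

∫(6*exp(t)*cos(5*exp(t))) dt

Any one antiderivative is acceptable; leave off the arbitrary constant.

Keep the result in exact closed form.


Step 1. Substitute u = exp(t), turning ∫(6*exp(t)*cos(5*exp(t))) dt into ∫(6*cos(5*u)) du: now ∫(6*cos(5*u)) du.
Step 2. Evaluate the standard form: now 6*sin(5*u)/5.
Step 3. Substitute back u = exp(t): now 6*sin(5*exp(t))/5.
Answer: 6*sin(5*exp(t))/5.


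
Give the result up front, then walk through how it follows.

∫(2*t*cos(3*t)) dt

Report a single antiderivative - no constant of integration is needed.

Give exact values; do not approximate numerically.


The answer is 2*t*sin(3*t)/3 + 2*cos(3*t)/9.
Step 1. Integrate ∫(2*t*cos(3*t)) dt by parts with u = t, dv = (2*cos(3*t)) dt, so v = 2*sin(3*t)/3: now 2*t*sin(3*t)/3 + ∫(-2*sin(3*t)/3) dt.
Step 2. Evaluate the standard form: now 2*t*sin(3*t)/3 + 2*cos(3*t)/9.
Answer: 2*t*sin(3*t)/3 + 2*cos(3*t)/9.


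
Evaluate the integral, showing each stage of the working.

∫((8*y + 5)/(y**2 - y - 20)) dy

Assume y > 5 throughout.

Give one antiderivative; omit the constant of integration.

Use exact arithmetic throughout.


Step 1. Decompose ∫((8*y + 5)/(y**2 - y - 20)) dy by partial fractions, (8*y + 5)/(y**2 - y - 20) = 3/(y + 4) + 5/(y - 5): now ∫(5/(y - 5)) dy + ∫(3/(y + 4)) dy.
Step 2. Evaluate the standard form [assuming y > 5]: now 5*log(y - 5) + ∫(3/(y + 4)) dy.
Step 3. Evaluate the standard form [assuming y > -4]: now 5*log(y - 5) + 3*log(y + 4).
Answer: 5*log(y - 5) + 3*log(y + 4).


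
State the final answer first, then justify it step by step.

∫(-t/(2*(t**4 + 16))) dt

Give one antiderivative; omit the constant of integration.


The answer is -atan(t**2/4)/16.
Step 1. Substitute u = t**2, turning ∫(-t/(2*(t**4 + 16))) dt into ∫(-1/(4*(u**2 + 16))) du: now ∫(-1/(4*(u**2 + 16))) du.
Step 2. Evaluate the standard form: now -atan(u/4)/16.
Step 3. Substitute back u = t**2: now -atan(t**2/4)/16.
Answer: -atan(t**2/4)/16.


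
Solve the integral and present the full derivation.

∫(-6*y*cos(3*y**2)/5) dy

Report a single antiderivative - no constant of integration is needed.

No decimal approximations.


Step 1. Substitute u = y**2, turning ∫(-6*y*cos(3*y**2)/5) dy into ∫(-3*cos(3*u)/5) du: now ∫(-3*cos(3*u)/5) du.
Step 2. Evaluate the standard form: now -sin(3*u)/5.
Step 3. Substitute back u = y**2: now -sin(3*y**2)/5.
Answer: -sin(3*y**2)/5.


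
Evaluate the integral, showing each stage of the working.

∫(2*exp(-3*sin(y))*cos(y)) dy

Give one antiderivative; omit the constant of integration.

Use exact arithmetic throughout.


Step 1. Substitute u = sin(y), turning ∫(2*exp(-3*sin(y))*cos(y)) dy into ∫(2*exp(-3*u)) du: now ∫(2*exp(-3*u)) du.
Step 2. Evaluate the standard form: now -2*exp(-3*u)/3.
Step 3. Substitute back u = sin(y): now -2*exp(-3*sin(y))/3.
Answer: -2*exp(-3*sin(y))/3.


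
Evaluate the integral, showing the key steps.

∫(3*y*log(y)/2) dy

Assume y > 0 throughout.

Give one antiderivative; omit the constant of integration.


Step 1. Integrate ∫(3*y*log(y)/2) dy by parts with u = log(y), dv = (3*y/2) dy, so v = 3*y**2/4 [assuming y > 0]: now 3*y**2*log(y)/4 + ∫(-3*y/4) dy.
Step 2. Evaluate the standard form: now 3*y**2*log(y)/4 - 3*y**2/8.
Answer: 3*y**2*log(y)/4 - 3*y**2/8.


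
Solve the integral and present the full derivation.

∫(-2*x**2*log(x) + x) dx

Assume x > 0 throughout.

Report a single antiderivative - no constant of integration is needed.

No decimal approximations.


Step 1. Rewrite: now ∫(x) dx + ∫(-2*x**2*log(x)) dx.
Step 2. Evaluate the standard form: now x**2/2 + ∫(-2*x**2*log(x)) dx.
Step 3. Integrate ∫(-2*x**2*log(x)) dx by parts with u = log(x), dv = (-2*x**2) dx, so v = -2*x**3/3 [assuming x > 0]: now -2*x**3*log(x)/3 + x**2/2 + ∫(2*x**2/3) dx.
Step 4. Evaluate the standard form: now -2*x**3*log(x)/3 + 2*x**3/9 + x**2/2.
Answer: -2*x**3*log(x)/3 + 2*x**3/9 + x**2/2.


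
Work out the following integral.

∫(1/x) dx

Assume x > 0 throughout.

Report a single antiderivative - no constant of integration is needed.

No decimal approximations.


Answer: log(x).


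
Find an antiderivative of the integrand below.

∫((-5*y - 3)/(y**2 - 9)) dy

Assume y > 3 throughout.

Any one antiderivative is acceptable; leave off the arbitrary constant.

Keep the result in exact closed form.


Answer: -3*log(y - 3) - 2*log(y + 3).


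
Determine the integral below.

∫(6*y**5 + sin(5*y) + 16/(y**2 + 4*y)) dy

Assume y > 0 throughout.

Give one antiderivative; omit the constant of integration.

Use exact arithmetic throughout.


Answer: y**6 + 4*log(y) - 4*log(y + 4) - cos(5*y)/5.


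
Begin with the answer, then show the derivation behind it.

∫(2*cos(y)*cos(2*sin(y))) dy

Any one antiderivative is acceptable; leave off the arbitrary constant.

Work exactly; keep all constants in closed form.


The answer is sin(2*sin(y)).
Step 1. Substitute u = sin(y), turning ∫(2*cos(y)*cos(2*sin(y))) dy into ∫(2*cos(2*u)) du: now ∫(2*cos(2*u)) du.
Step 2. Evaluate the standard form: now sin(2*u).
Step 3. Substitute back u = sin(y): now sin(2*sin(y)).
Answer: sin(2*sin(y)).


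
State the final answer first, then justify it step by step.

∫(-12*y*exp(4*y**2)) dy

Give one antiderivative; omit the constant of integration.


The answer is -3*exp(4*y**2)/2.
Step 1. Substitute u = y**2, turning ∫(-12*y*exp(4*y**2)) dy into ∫(-6*exp(4*u)) du: now ∫(-6*exp(4*u)) du.
Step 2. Evaluate the standard form: now -3*exp(4*u)/2.
Step 3. Substitute back u = y**2: now -3*exp(4*y**2)/2.
Answer: -3*exp(4*y**2)/2.


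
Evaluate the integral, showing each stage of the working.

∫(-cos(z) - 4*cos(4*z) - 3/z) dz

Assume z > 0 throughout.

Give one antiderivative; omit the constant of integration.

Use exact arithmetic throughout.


Step 1. Rewrite: now ∫(-3/z) dz + ∫(-cos(z)) dz + ∫(-4*cos(4*z)) dz.
Step 2. Evaluate the standard form: now -sin(z) + ∫(-3/z) dz + ∫(-4*cos(4*z)) dz.
Step 3. Evaluate the standard form: now -sin(z) - sin(4*z) + ∫(-3/z) dz.
Step 4. Evaluate the standard form [assuming z > 0]: now -3*log(z) - sin(z) - sin(4*z).
Answer: -3*log(z) - sin(z) - sin(4*z).


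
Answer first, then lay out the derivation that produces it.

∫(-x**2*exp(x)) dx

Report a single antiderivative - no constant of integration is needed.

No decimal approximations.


The answer is -x**2*exp(x) + 2*x*exp(x) - 2*exp(x).
Step 1. Integrate ∫(-x**2*exp(x)) dx by parts with u = x**2, dv = (-exp(x)) dx, so v = -exp(x): now -x**2*exp(x) + ∫(2*x*exp(x)) dx.
Step 2. Integrate ∫(2*x*exp(x)) dx by parts with u = x, dv = (2*exp(x)) dx, so v = 2*exp(x): now -x**2*exp(x) + 2*x*exp(x) + ∫(-2*exp(x)) dx.
Step 3. Evaluate the standard form: now -x**2*exp(x) + 2*x*exp(x) - 2*exp(x).
Answer: -x**2*exp(x) + 2*x*exp(x) - 2*exp(x).


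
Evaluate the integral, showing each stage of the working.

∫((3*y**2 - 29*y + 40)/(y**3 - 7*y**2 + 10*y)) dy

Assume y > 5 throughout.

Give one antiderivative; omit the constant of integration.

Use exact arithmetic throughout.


Step 1. Decompose ∫((3*y**2 - 29*y + 40)/(y**3 - 7*y**2 + 10*y)) dy by partial fractions, (3*y**2 - 29*y + 40)/(y**3 - 7*y**2 + 10*y) = 1/(y - 2) - 2/(y - 5) + 4/y: now ∫(4/y) dy + ∫(-2/(y - 5)) dy + ∫(1/(y - 2)) dy.
Step 2. Evaluate the standard form [assuming y > 2]: now log(y - 2) + ∫(4/y) dy + ∫(-2/(y - 5)) dy.
Step 3. Evaluate the standard form [assuming y > 5]: now -2*log(y - 5) + log(y - 2) + ∫(4/y) dy.
Step 4. Evaluate the standard form [assuming y > 0]: now 4*log(y) - 2*log(y - 5) + log(y - 2).
Answer: 4*log(y) - 2*log(y - 5) + log(y - 2).


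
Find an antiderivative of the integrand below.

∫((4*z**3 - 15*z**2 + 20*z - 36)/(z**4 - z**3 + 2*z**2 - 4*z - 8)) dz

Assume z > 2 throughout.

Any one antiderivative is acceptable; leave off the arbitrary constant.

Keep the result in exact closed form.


Answer: -log(z - 2) + 5*log(z + 1) - 2*atan(z/2).


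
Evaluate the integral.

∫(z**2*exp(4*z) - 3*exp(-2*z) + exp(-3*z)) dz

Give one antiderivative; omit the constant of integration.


Answer: z**2*exp(4*z)/4 - z*exp(4*z)/8 + exp(4*z)/32 + 3*exp(-2*z)/2 - exp(-3*z)/3.


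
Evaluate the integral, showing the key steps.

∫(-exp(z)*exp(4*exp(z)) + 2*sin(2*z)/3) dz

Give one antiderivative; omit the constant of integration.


Step 1. Rewrite: now ∫(-exp(z)*exp(4*exp(z))) dz + ∫(2*sin(2*z)/3) dz.
Step 2. Substitute u = exp(z), turning ∫(-exp(z)*exp(4*exp(z))) dz into ∫(-exp(4*u)) du: now ∫(-exp(4*u)) du + ∫(2*sin(2*z)/3) dz.
Step 3. Evaluate the standard form: now -exp(4*u)/4 + ∫(2*sin(2*z)/3) dz.
Step 4. Substitute back u = exp(z): now -exp(4*exp(z))/4 + ∫(2*sin(2*z)/3) dz.
Step 5. Evaluate the standard form: now -exp(4*exp(z))/4 - cos(2*z)/3.
Answer: -exp(4*exp(z))/4 - cos(2*z)/3.


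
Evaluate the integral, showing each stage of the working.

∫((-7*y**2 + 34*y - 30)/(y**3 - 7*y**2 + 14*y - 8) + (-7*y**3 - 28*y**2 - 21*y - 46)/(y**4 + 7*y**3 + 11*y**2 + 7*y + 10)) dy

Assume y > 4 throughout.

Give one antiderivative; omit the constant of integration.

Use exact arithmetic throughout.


Step 1. Rewrite: now ∫((-7*y**2 + 34*y - 30)/(y**3 - 7*y**2 + 14*y - 8)) dy + ∫((-7*y**3 - 28*y**2 - 21*y - 46)/(y**4 + 7*y**3 + 11*y**2 + 7*y + 10)) dy.
Step 2. Decompose ∫((-7*y**3 - 28*y**2 - 21*y - 46)/(y**4 + 7*y**3 + 11*y**2 + 7*y + 10)) dy by partial fractions, (-7*y**3 - 28*y**2 - 21*y - 46)/(y**4 + 7*y**3 + 11*y**2 + 7*y + 10) = -2/(y**2 + 1) - 3/(y + 5) - 4/(y + 2): now ∫((-7*y**2 + 34*y - 30)/(y**3 - 7*y**2 + 14*y - 8)) dy + ∫(-4/(y + 2)) dy + ∫(-3/(y + 5)) dy + ∫(-2/(y**2 + 1)) dy.
Step 3. Evaluate the standard form [assuming y > -5]: now -3*log(y + 5) + ∫((-7*y**2 + 34*y - 30)/(y**3 - 7*y**2 + 14*y - 8)) dy + ∫(-4/(y + 2)) dy + ∫(-2/(y**2 + 1)) dy.
Step 4. Evaluate the standard form [assuming y > -2]: now -4*log(y + 2) - 3*log(y + 5) + ∫((-7*y**2 + 34*y - 30)/(y**3 - 7*y**2 + 14*y - 8)) dy + ∫(-2/(y**2 + 1)) dy.
Step 5. Evaluate the standard form: now -4*log(y + 2) - 3*log(y + 5) - 2*atan(y) + ∫((-7*y**2 + 34*y - 30)/(y**3 - 7*y**2 + 14*y - 8)) dy.
Step 6. Decompose ∫((-7*y**2 + 34*y - 30)/(y**3 - 7*y**2 + 14*y - 8)) dy by partial fractions, (-7*y**2 + 34*y - 30)/(y**3 - 7*y**2 + 14*y - 8) = -1/(y - 1) - 5/(y - 2) - 1/(y - 4): now -4*log(y + 2) - 3*log(y + 5) - 2*atan(y) + ∫(-1/(y - 4)) dy + ∫(-5/(y - 2)) dy + ∫(-1/(y - 1)) dy.
Step 7. Evaluate the standard form [assuming y > 2]: now -5*log(y - 2) - 4*log(y + 2) - 3*log(y + 5) - 2*atan(y) + ∫(-1/(y - 4)) dy + ∫(-1/(y - 1)) dy.
Step 8. Evaluate the standard form [assuming y > 4]: now -log(y - 4) - 5*log(y - 2) - 4*log(y + 2) - 3*log(y + 5) - 2*atan(y) + ∫(-1/(y - 1)) dy.
Step 9. Evaluate the standard form [assuming y > 1]: now -log(y - 4) - 5*log(y - 2) - log(y - 1) - 4*log(y + 2) - 3*log(y + 5) - 2*atan(y).
Answer: -log(y - 4) - 5*log(y - 2) - log(y - 1) - 4*log(y + 2) - 3*log(y + 5) - 2*atan(y).


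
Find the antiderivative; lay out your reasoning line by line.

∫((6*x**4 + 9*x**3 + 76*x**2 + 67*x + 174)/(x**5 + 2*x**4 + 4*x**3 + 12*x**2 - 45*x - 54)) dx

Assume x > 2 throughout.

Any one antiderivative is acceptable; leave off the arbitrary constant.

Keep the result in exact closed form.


Step 1. Decompose ∫((6*x**4 + 9*x**3 + 76*x**2 + 67*x + 174)/(x**5 + 2*x**4 + 4*x**3 + 12*x**2 - 45*x - 54)) dx by partial fractions, (6*x**4 + 9*x**3 + 76*x**2 + 67*x + 174)/(x**5 + 2*x**4 + 4*x**3 + 12*x**2 - 45*x - 54) = 1/(x**2 + 9) + 5/(x + 3) - 3/(x + 1) + 4/(x - 2): now ∫(4/(x - 2)) dx + ∫(-3/(x + 1)) dx + ∫(5/(x + 3)) dx + ∫(1/(x**2 + 9)) dx.
Step 2. Evaluate the standard form [assuming x > 2]: now 4*log(x - 2) + ∫(-3/(x + 1)) dx + ∫(5/(x + 3)) dx + ∫(1/(x**2 + 9)) dx.
Step 3. Evaluate the standard form [assuming x > -1]: now 4*log(x - 2) - 3*log(x + 1) + ∫(5/(x + 3)) dx + ∫(1/(x**2 + 9)) dx.
Step 4. Evaluate the standard form [assuming x > -3]: now 4*log(x - 2) - 3*log(x + 1) + 5*log(x + 3) + ∫(1/(x**2 + 9)) dx.
Step 5. Evaluate the standard form: now 4*log(x - 2) - 3*log(x + 1) + 5*log(x + 3) + atan(x/3)/3.
Answer: 4*log(x - 2) - 3*log(x + 1) + 5*log(x + 3) + atan(x/3)/3.


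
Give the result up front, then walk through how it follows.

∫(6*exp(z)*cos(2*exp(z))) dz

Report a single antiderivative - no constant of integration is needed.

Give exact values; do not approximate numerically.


The answer is 3*sin(2*exp(z)).
Step 1. Substitute u = exp(z), turning ∫(6*exp(z)*cos(2*exp(z))) dz into ∫(6*cos(2*u)) du: now ∫(6*cos(2*u)) du.
Step 2. Evaluate the standard form: now 3*sin(2*u).
Step 3. Substitute back u = exp(z): now 3*sin(2*exp(z)).
Answer: 3*sin(2*exp(z)).


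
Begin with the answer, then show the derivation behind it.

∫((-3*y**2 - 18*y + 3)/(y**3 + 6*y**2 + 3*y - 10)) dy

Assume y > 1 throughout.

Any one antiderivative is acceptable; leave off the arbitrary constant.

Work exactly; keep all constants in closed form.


The answer is -log(y - 1) - 3*log(y + 2) + log(y + 5).
Step 1. Decompose ∫((-3*y**2 - 18*y + 3)/(y**3 + 6*y**2 + 3*y - 10)) dy by partial fractions, (-3*y**2 - 18*y + 3)/(y**3 + 6*y**2 + 3*y - 10) = 1/(y + 5) - 3/(y + 2) - 1/(y - 1): now ∫(-1/(y - 1)) dy + ∫(-3/(y + 2)) dy + ∫(1/(y + 5)) dy.
Step 2. Evaluate the standard form [assuming y > -5]: now log(y + 5) + ∫(-1/(y - 1)) dy + ∫(-3/(y + 2)) dy.
Step 3. Evaluate the standard form [assuming y > 1]: now -log(y - 1) + log(y + 5) + ∫(-3/(y + 2)) dy.
Step 4. Evaluate the standard form [assuming y > -2]: now -log(y - 1) - 3*log(y + 2) + log(y + 5).
Answer: -log(y - 1) - 3*log(y + 2) + log(y + 5).


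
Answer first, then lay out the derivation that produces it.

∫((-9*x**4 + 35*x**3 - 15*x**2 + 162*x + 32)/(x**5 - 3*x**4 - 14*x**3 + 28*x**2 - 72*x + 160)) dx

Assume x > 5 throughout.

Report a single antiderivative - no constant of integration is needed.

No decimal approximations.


The answer is -log(x - 5) - 3*log(x - 2) - 5*log(x + 4) - atan(x/2)/2.
Step 1. Decompose ∫((-9*x**4 + 35*x**3 - 15*x**2 + 162*x + 32)/(x**5 - 3*x**4 - 14*x**3 + 28*x**2 - 72*x + 160)) dx by partial fractions, (-9*x**4 + 35*x**3 - 15*x**2 + 162*x + 32)/(x**5 - 3*x**4 - 14*x**3 + 28*x**2 - 72*x + 160) = -1/(x**2 + 4) - 5/(x + 4) - 3/(x - 2) - 1/(x - 5): now ∫(-1/(x - 5)) dx + ∫(-3/(x - 2)) dx + ∫(-5/(x + 4)) dx + ∫(-1/(x**2 + 4)) dx.
Step 2. Evaluate the standard form [assuming x > 5]: now -log(x - 5) + ∫(-3/(x - 2)) dx + ∫(-5/(x + 4)) dx + ∫(-1/(x**2 + 4)) dx.
Step 3. Evaluate the standard form [assuming x > -4]: now -log(x - 5) - 5*log(x + 4) + ∫(-3/(x - 2)) dx + ∫(-1/(x**2 + 4)) dx.
Step 4. Evaluate the standard form [assuming x > 2]: now -log(x - 5) - 3*log(x - 2) - 5*log(x + 4) + ∫(-1/(x**2 + 4)) dx.
Step 5. Evaluate the standard form: now -log(x - 5) - 3*log(x - 2) - 5*log(x + 4) - atan(x/2)/2.
Answer: -log(x - 5) - 3*log(x - 2) - 5*log(x + 4) - atan(x/2)/2.


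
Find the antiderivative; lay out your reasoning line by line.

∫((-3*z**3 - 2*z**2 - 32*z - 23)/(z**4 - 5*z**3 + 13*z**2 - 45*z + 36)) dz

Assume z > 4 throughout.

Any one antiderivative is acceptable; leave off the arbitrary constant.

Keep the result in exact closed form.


Step 1. Decompose ∫((-3*z**3 - 2*z**2 - 32*z - 23)/(z**4 - 5*z**3 + 13*z**2 - 45*z + 36)) dz by partial fractions, (-3*z**3 - 2*z**2 - 32*z - 23)/(z**4 - 5*z**3 + 13*z**2 - 45*z + 36) = 1/(z**2 + 9) + 2/(z - 1) - 5/(z - 4): now ∫(-5/(z - 4)) dz + ∫(2/(z - 1)) dz + ∫(1/(z**2 + 9)) dz.
Step 2. Evaluate the standard form [assuming z > 1]: now 2*log(z - 1) + ∫(-5/(z - 4)) dz + ∫(1/(z**2 + 9)) dz.
Step 3. Evaluate the standard form [assuming z > 4]: now -5*log(z - 4) + 2*log(z - 1) + ∫(1/(z**2 + 9)) dz.
Step 4. Evaluate the standard form: now -5*log(z - 4) + 2*log(z - 1) + atan(z/3)/3.
Answer: -5*log(z - 4) + 2*log(z - 1) + atan(z/3)/3.


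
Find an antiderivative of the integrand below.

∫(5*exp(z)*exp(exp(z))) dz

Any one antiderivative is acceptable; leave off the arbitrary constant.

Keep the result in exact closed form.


Answer: 5*exp(exp(z)).


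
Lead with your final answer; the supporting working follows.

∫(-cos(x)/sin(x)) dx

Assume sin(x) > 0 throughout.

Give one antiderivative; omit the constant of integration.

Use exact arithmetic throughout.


The answer is -log(sin(x)).
Step 1. Substitute u = sin(x), turning ∫(-cos(x)/sin(x)) dx into ∫(-1/u) du: now ∫(-1/u) du.
Step 2. Evaluate the standard form [assuming u > 0]: now -log(u).
Step 3. Substitute back u = sin(x): now -log(sin(x)).
Answer: -log(sin(x)).


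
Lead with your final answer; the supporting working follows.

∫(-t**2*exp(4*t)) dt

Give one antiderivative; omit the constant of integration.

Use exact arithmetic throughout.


The answer is -t**2*exp(4*t)/4 + t*exp(4*t)/8 - exp(4*t)/32.
Step 1. Integrate ∫(-t**2*exp(4*t)) dt by parts with u = t**2, dv = (-exp(4*t)) dt, so v = -exp(4*t)/4: now -t**2*exp(4*t)/4 + ∫(t*exp(4*t)/2) dt.
Step 2. Integrate ∫(t*exp(4*t)/2) dt by parts with u = t, dv = (exp(4*t)/2) dt, so v = exp(4*t)/8: now -t**2*exp(4*t)/4 + t*exp(4*t)/8 + ∫(-exp(4*t)/8) dt.
Step 3. Evaluate the standard form: now -t**2*exp(4*t)/4 + t*exp(4*t)/8 - exp(4*t)/32.
Answer: -t**2*exp(4*t)/4 + t*exp(4*t)/8 - exp(4*t)/32.


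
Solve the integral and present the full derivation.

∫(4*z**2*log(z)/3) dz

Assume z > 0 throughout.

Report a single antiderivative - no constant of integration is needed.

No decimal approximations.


Step 1. Integrate ∫(4*z**2*log(z)/3) dz by parts with u = log(z), dv = (4*z**2/3) dz, so v = 4*z**3/9 [assuming z > 0]: now 4*z**3*log(z)/9 + ∫(-4*z**2/9) dz.
Step 2. Evaluate the standard form: now 4*z**3*log(z)/9 - 4*z**3/27.
Answer: 4*z**3*log(z)/9 - 4*z**3/27.


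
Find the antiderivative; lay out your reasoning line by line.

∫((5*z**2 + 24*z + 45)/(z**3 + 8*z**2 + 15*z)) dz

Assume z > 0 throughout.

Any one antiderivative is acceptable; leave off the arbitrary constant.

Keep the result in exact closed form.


Step 1. Decompose ∫((5*z**2 + 24*z + 45)/(z**3 + 8*z**2 + 15*z)) dz by partial fractions, (5*z**2 + 24*z + 45)/(z**3 + 8*z**2 + 15*z) = 5/(z + 5) - 3/(z + 3) + 3/z: now ∫(3/z) dz + ∫(-3/(z + 3)) dz + ∫(5/(z + 5)) dz.
Step 2. Evaluate the standard form [assuming z > 0]: now 3*log(z) + ∫(-3/(z + 3)) dz + ∫(5/(z + 5)) dz.
Step 3. Evaluate the standard form [assuming z > -3]: now 3*log(z) - 3*log(z + 3) + ∫(5/(z + 5)) dz.
Step 4. Evaluate the standard form [assuming z > -5]: now 3*log(z) - 3*log(z + 3) + 5*log(z + 5).
Answer: 3*log(z) - 3*log(z + 3) + 5*log(z + 5).


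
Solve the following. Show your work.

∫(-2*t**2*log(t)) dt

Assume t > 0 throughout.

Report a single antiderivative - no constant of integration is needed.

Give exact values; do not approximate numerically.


Step 1. Integrate ∫(-2*t**2*log(t)) dt by parts with u = log(t), dv = (-2*t**2) dt, so v = -2*t**3/3 [assuming t > 0]: now -2*t**3*log(t)/3 + ∫(2*t**2/3) dt.
Step 2. Evaluate the standard form: now -2*t**3*log(t)/3 + 2*t**3/9.
Answer: -2*t**3*log(t)/3 + 2*t**3/9.


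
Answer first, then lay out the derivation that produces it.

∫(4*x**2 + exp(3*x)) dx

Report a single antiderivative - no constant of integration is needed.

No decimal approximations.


The answer is 4*x**3/3 + exp(3*x)/3.
Step 1. Rewrite: now ∫(4*x**2) dx + ∫(exp(3*x)) dx.
Step 2. Evaluate the standard form: now 4*x**3/3 + ∫(exp(3*x)) dx.
Step 3. Evaluate the standard form: now 4*x**3/3 + exp(3*x)/3.
Answer: 4*x**3/3 + exp(3*x)/3.


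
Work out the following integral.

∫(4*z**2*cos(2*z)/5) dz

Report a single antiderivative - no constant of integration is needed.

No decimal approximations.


Answer: 2*z**2*sin(2*z)/5 + 2*z*cos(2*z)/5 - sin(2*z)/5.


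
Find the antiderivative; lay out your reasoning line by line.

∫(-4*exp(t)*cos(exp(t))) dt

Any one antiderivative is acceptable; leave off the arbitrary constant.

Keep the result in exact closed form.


Step 1. Substitute u = exp(t), turning ∫(-4*exp(t)*cos(exp(t))) dt into ∫(-4*cos(u)) du: now ∫(-4*cos(u)) du.
Step 2. Evaluate the standard form: now -4*sin(u).
Step 3. Substitute back u = exp(t): now -4*sin(exp(t)).
Answer: -4*sin(exp(t)).


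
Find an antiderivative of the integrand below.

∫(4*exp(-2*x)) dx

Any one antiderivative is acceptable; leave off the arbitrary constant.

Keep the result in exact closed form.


Answer: -2*exp(-2*x).


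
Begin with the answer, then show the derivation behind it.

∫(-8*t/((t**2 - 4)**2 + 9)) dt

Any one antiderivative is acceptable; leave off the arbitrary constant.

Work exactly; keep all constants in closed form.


The answer is -4*atan(t**2/3 - 4/3)/3.
Step 1. Substitute u = t**2 - 4, turning ∫(-8*t/((t**2 - 4)**2 + 9)) dt into ∫(-4/(u**2 + 9)) du: now ∫(-4/(u**2 + 9)) du.
Step 2. Evaluate the standard form: now -4*atan(u/3)/3.
Step 3. Substitute back u = t**2 - 4: now -4*atan(t**2/3 - 4/3)/3.
Answer: -4*atan(t**2/3 - 4/3)/3.


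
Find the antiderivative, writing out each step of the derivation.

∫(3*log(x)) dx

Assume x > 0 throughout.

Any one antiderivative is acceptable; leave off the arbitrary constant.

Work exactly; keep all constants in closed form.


Step 1. Integrate ∫(3*log(x)) dx by parts with u = log(x), dv = (3) dx, so v = 3*x [assuming x > 0]: now 3*x*log(x) + ∫(-3) dx.
Step 2. Evaluate the standard form: now 3*x*log(x) - 3*x.
Answer: 3*x*log(x) - 3*x.


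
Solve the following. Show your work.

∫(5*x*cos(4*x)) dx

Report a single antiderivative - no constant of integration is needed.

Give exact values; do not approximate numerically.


Step 1. Integrate ∫(5*x*cos(4*x)) dx by parts with u = x, dv = (5*cos(4*x)) dx, so v = 5*sin(4*x)/4: now 5*x*sin(4*x)/4 + ∫(-5*sin(4*x)/4) dx.
Step 2. Evaluate the standard form: now 5*x*sin(4*x)/4 + 5*cos(4*x)/16.
Answer: 5*x*sin(4*x)/4 + 5*cos(4*x)/16.


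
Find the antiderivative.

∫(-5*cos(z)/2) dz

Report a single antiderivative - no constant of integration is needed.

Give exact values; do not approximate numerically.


Answer: -5*sin(z)/2.


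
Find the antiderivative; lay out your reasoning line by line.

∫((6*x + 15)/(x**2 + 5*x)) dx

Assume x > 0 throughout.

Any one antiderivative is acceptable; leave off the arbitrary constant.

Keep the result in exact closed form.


Step 1. Decompose ∫((6*x + 15)/(x**2 + 5*x)) dx by partial fractions, (6*x + 15)/(x**2 + 5*x) = 3/(x + 5) + 3/x: now ∫(3/x) dx + ∫(3/(x + 5)) dx.
Step 2. Evaluate the standard form [assuming x > 0]: now 3*log(x) + ∫(3/(x + 5)) dx.
Step 3. Evaluate the standard form [assuming x > -5]: now 3*log(x) + 3*log(x + 5).
Answer: 3*log(x) + 3*log(x + 5).


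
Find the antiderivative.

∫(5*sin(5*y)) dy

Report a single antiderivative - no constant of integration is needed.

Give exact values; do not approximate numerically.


Answer: -cos(5*y).


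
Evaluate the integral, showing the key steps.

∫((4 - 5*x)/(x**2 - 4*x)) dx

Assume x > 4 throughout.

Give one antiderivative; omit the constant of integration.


Step 1. Decompose ∫((4 - 5*x)/(x**2 - 4*x)) dx by partial fractions, (4 - 5*x)/(x**2 - 4*x) = -4/(x - 4) - 1/x: now ∫(-1/x) dx + ∫(-4/(x - 4)) dx.
Step 2. Evaluate the standard form [assuming x > 0]: now -log(x) + ∫(-4/(x - 4)) dx.
Step 3. Evaluate the standard form [assuming x > 4]: now -log(x) - 4*log(x - 4).
Answer: -log(x) - 4*log(x - 4).


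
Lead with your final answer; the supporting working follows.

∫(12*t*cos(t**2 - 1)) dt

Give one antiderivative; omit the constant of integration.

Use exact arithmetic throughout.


The answer is 6*sin(t**2 - 1).
Step 1. Substitute u = t**2 - 1, turning ∫(12*t*cos(t**2 - 1)) dt into ∫(6*cos(u)) du: now ∫(6*cos(u)) du.
Step 2. Evaluate the standard form: now 6*sin(u).
Step 3. Substitute back u = t**2 - 1: now 6*sin(t**2 - 1).
Answer: 6*sin(t**2 - 1).


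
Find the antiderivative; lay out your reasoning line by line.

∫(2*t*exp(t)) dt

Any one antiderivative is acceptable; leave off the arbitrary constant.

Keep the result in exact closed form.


Step 1. Integrate ∫(2*t*exp(t)) dt by parts with u = t, dv = (2*exp(t)) dt, so v = 2*exp(t): now 2*t*exp(t) + ∫(-2*exp(t)) dt.
Step 2. Evaluate the standard form: now 2*t*exp(t) - 2*exp(t).
Answer: 2*t*exp(t) - 2*exp(t).


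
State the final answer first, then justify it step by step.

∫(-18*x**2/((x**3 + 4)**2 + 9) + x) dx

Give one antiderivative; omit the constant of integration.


The answer is x**2/2 - 2*atan(x**3/3 + 4/3).
Step 1. Rewrite: now ∫(x) dx + ∫(-18*x**2/((x**3 + 4)**2 + 9)) dx.
Step 2. Evaluate the standard form: now x**2/2 + ∫(-18*x**2/((x**3 + 4)**2 + 9)) dx.
Step 3. Substitute u = x**3 + 4, turning ∫(-18*x**2/((x**3 + 4)**2 + 9)) dx into ∫(-6/(u**2 + 9)) du: now x**2/2 + ∫(-6/(u**2 + 9)) du.
Step 4. Evaluate the standard form: now x**2/2 - 2*atan(u/3).
Step 5. Substitute back u = x**3 + 4: now x**2/2 - 2*atan(x**3/3 + 4/3).
Answer: x**2/2 - 2*atan(x**3/3 + 4/3).


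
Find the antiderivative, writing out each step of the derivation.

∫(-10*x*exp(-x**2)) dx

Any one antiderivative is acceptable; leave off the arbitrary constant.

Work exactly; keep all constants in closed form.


Step 1. Substitute u = x**2, turning ∫(-10*x*exp(-x**2)) dx into ∫(-5*exp(-u)) du: now ∫(-5*exp(-u)) du.
Step 2. Evaluate the standard form: now 5*exp(-u).
Step 3. Substitute back u = x**2: now 5*exp(-x**2).
Answer: 5*exp(-x**2).


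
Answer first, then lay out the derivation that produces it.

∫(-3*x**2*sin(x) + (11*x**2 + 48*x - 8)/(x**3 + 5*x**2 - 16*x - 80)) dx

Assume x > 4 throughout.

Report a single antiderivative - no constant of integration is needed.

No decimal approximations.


The answer is 3*x**2*cos(x) - 6*x*sin(x) + 5*log(x - 4) + 3*log(x + 4) + 3*log(x + 5) - 6*cos(x).
Step 1. Rewrite: now ∫(-3*x**2*sin(x)) dx + ∫((11*x**2 + 48*x - 8)/(x**3 + 5*x**2 - 16*x - 80)) dx.
Step 2. Decompose ∫((11*x**2 + 48*x - 8)/(x**3 + 5*x**2 - 16*x - 80)) dx by partial fractions, (11*x**2 + 48*x - 8)/(x**3 + 5*x**2 - 16*x - 80) = 3/(x + 5) + 3/(x + 4) + 5/(x - 4): now ∫(-3*x**2*sin(x)) dx + ∫(5/(x - 4)) dx + ∫(3/(x + 4)) dx + ∫(3/(x + 5)) dx.
Step 3. Evaluate the standard form [assuming x > -4]: now 3*log(x + 4) + ∫(-3*x**2*sin(x)) dx + ∫(5/(x - 4)) dx + ∫(3/(x + 5)) dx.
Step 4. Evaluate the standard form [assuming x > 4]: now 5*log(x - 4) + 3*log(x + 4) + ∫(-3*x**2*sin(x)) dx + ∫(3/(x + 5)) dx.
Step 5. Evaluate the standard form [assuming x > -5]: now 5*log(x - 4) + 3*log(x + 4) + 3*log(x + 5) + ∫(-3*x**2*sin(x)) dx.
Step 6. Integrate ∫(-3*x**2*sin(x)) dx by parts with u = x**2, dv = (-3*sin(x)) dx, so v = 3*cos(x): now 3*x**2*cos(x) + 5*log(x - 4) + 3*log(x + 4) + 3*log(x + 5) + ∫(-6*x*cos(x)) dx.
Step 7. Integrate ∫(-6*x*cos(x)) dx by parts with u = x, dv = (-6*cos(x)) dx, so v = -6*sin(x): now 3*x**2*cos(x) - 6*x*sin(x) + 5*log(x - 4) + 3*log(x + 4) + 3*log(x + 5) + ∫(6*sin(x)) dx.
Step 8. Evaluate the standard form: now 3*x**2*cos(x) - 6*x*sin(x) + 5*log(x - 4) + 3*log(x + 4) + 3*log(x + 5) - 6*cos(x).
Answer: 3*x**2*cos(x) - 6*x*sin(x) + 5*log(x - 4) + 3*log(x + 4) + 3*log(x + 5) - 6*cos(x).


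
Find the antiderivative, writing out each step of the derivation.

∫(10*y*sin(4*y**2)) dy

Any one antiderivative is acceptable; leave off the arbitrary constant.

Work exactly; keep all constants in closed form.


Step 1. Substitute u = y**2, turning ∫(10*y*sin(4*y**2)) dy into ∫(5*sin(4*u)) du: now ∫(5*sin(4*u)) du.
Step 2. Evaluate the standard form: now -5*cos(4*u)/4.
Step 3. Substitute back u = y**2: now -5*cos(4*y**2)/4.
Answer: -5*cos(4*y**2)/4.


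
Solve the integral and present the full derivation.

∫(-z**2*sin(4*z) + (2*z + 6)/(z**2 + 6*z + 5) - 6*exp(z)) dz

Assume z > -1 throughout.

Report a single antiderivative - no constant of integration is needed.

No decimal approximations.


Step 1. Rewrite: now ∫(-z**2*sin(4*z)) dz + ∫((2*z + 6)/(z**2 + 6*z + 5)) dz + ∫(-6*exp(z)) dz.
Step 2. Decompose ∫((2*z + 6)/(z**2 + 6*z + 5)) dz by partial fractions, (2*z + 6)/(z**2 + 6*z + 5) = 1/(z + 5) + 1/(z + 1): now ∫(-z**2*sin(4*z)) dz + ∫(1/(z + 1)) dz + ∫(1/(z + 5)) dz + ∫(-6*exp(z)) dz.
Step 3. Evaluate the standard form [assuming z > -5]: now log(z + 5) + ∫(-z**2*sin(4*z)) dz + ∫(1/(z + 1)) dz + ∫(-6*exp(z)) dz.
Step 4. Evaluate the standard form [assuming z > -1]: now log(z + 1) + log(z + 5) + ∫(-z**2*sin(4*z)) dz + ∫(-6*exp(z)) dz.
Step 5. Integrate ∫(-z**2*sin(4*z)) dz by parts with u = z**2, dv = (-sin(4*z)) dz, so v = cos(4*z)/4: now z**2*cos(4*z)/4 + log(z + 1) + log(z + 5) + ∫(-z*cos(4*z)/2) dz + ∫(-6*exp(z)) dz.
Step 6. Integrate ∫(-z*cos(4*z)/2) dz by parts with u = z, dv = (-cos(4*z)/2) dz, so v = -sin(4*z)/8: now z**2*cos(4*z)/4 - z*sin(4*z)/8 + log(z + 1) + log(z + 5) + ∫(-6*exp(z)) dz + ∫(sin(4*z)/8) dz.
Step 7. Evaluate the standard form: now z**2*cos(4*z)/4 - z*sin(4*z)/8 + log(z + 1) + log(z + 5) - cos(4*z)/32 + ∫(-6*exp(z)) dz.
Step 8. Evaluate the standard form: now z**2*cos(4*z)/4 - z*sin(4*z)/8 - 6*exp(z) + log(z + 1) + log(z + 5) - cos(4*z)/32.
Answer: z**2*cos(4*z)/4 - z*sin(4*z)/8 - 6*exp(z) + log(z + 1) + log(z + 5) - cos(4*z)/32.


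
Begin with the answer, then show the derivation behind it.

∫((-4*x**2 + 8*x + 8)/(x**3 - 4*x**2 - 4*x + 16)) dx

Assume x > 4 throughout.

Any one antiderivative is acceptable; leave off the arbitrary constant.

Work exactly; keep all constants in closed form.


The answer is -2*log(x - 4) - log(x - 2) - log(x + 2).
Step 1. Decompose ∫((-4*x**2 + 8*x + 8)/(x**3 - 4*x**2 - 4*x + 16)) dx by partial fractions, (-4*x**2 + 8*x + 8)/(x**3 - 4*x**2 - 4*x + 16) = -1/(x + 2) - 1/(x - 2) - 2/(x - 4): now ∫(-2/(x - 4)) dx + ∫(-1/(x - 2)) dx + ∫(-1/(x + 2)) dx.
Step 2. Evaluate the standard form [assuming x > 4]: now -2*log(x - 4) + ∫(-1/(x - 2)) dx + ∫(-1/(x + 2)) dx.
Step 3. Evaluate the standard form [assuming x > 2]: now -2*log(x - 4) - log(x - 2) + ∫(-1/(x + 2)) dx.
Step 4. Evaluate the standard form [assuming x > -2]: now -2*log(x - 4) - log(x - 2) - log(x + 2).
Answer: -2*log(x - 4) - log(x - 2) - log(x + 2).


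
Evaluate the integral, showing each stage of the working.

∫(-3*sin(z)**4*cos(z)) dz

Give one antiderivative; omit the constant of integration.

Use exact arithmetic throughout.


Step 1. Substitute u = sin(z), turning ∫(-3*sin(z)**4*cos(z)) dz into ∫(-3*u**4) du: now ∫(-3*u**4) du.
Step 2. Evaluate the standard form: now -3*u**5/5.
Step 3. Substitute back u = sin(z): now -3*sin(z)**5/5.
Answer: -3*sin(z)**5/5.


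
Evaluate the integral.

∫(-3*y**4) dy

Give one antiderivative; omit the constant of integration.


Answer: -3*y**5/5.


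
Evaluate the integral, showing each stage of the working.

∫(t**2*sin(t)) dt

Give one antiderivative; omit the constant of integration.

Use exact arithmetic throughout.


Step 1. Integrate ∫(t**2*sin(t)) dt by parts with u = t**2, dv = (sin(t)) dt, so v = -cos(t): now -t**2*cos(t) + ∫(2*t*cos(t)) dt.
Step 2. Integrate ∫(2*t*cos(t)) dt by parts with u = t, dv = (2*cos(t)) dt, so v = 2*sin(t): now -t**2*cos(t) + 2*t*sin(t) + ∫(-2*sin(t)) dt.
Step 3. Evaluate the standard form: now -t**2*cos(t) + 2*t*sin(t) + 2*cos(t).
Answer: -t**2*cos(t) + 2*t*sin(t) + 2*cos(t).


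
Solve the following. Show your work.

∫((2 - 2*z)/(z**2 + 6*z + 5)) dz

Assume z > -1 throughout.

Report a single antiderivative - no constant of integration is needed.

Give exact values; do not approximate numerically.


Step 1. Decompose ∫((2 - 2*z)/(z**2 + 6*z + 5)) dz by partial fractions, (2 - 2*z)/(z**2 + 6*z + 5) = -3/(z + 5) + 1/(z + 1): now ∫(1/(z + 1)) dz + ∫(-3/(z + 5)) dz.
Step 2. Evaluate the standard form [assuming z > -5]: now -3*log(z + 5) + ∫(1/(z + 1)) dz.
Step 3. Evaluate the standard form [assuming z > -1]: now log(z + 1) - 3*log(z + 5).
Answer: log(z + 1) - 3*log(z + 5).


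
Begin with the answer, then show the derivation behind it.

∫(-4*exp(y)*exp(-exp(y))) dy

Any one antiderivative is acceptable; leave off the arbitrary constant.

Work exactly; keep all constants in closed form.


The answer is 4*exp(-exp(y)).
Step 1. Substitute u = exp(y), turning ∫(-4*exp(y)*exp(-exp(y))) dy into ∫(-4*exp(-u)) du: now ∫(-4*exp(-u)) du.
Step 2. Evaluate the standard form: now 4*exp(-u).
Step 3. Substitute back u = exp(y): now 4*exp(-exp(y)).
Answer: 4*exp(-exp(y)).


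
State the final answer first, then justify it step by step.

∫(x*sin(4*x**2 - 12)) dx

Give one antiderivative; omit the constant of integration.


The answer is -cos(4*x**2 - 12)/8.
Step 1. Substitute u = x**2 - 3, turning ∫(x*sin(4*x**2 - 12)) dx into ∫(sin(4*u)/2) du: now ∫(sin(4*u)/2) du.
Step 2. Evaluate the standard form: now -cos(4*u)/8.
Step 3. Substitute back u = x**2 - 3: now -cos(4*x**2 - 12)/8.
Answer: -cos(4*x**2 - 12)/8.


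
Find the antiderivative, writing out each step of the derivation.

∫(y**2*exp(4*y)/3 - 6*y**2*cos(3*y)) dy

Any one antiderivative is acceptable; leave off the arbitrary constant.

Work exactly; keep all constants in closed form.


Step 1. Rewrite: now ∫(y**2*exp(4*y)/3) dy + ∫(-6*y**2*cos(3*y)) dy.
Step 2. Integrate ∫(-6*y**2*cos(3*y)) dy by parts with u = y**2, dv = (-6*cos(3*y)) dy, so v = -2*sin(3*y): now -2*y**2*sin(3*y) + ∫(4*y*sin(3*y)) dy + ∫(y**2*exp(4*y)/3) dy.
Step 3. Integrate ∫(4*y*sin(3*y)) dy by parts with u = y, dv = (4*sin(3*y)) dy, so v = -4*cos(3*y)/3: now -2*y**2*sin(3*y) - 4*y*cos(3*y)/3 + ∫(y**2*exp(4*y)/3) dy + ∫(4*cos(3*y)/3) dy.
Step 4. Evaluate the standard form: now -2*y**2*sin(3*y) - 4*y*cos(3*y)/3 + 4*sin(3*y)/9 + ∫(y**2*exp(4*y)/3) dy.
Step 5. Integrate ∫(y**2*exp(4*y)/3) dy by parts with u = y**2, dv = (exp(4*y)/3) dy, so v = exp(4*y)/12: now y**2*exp(4*y)/12 - 2*y**2*sin(3*y) - 4*y*cos(3*y)/3 + 4*sin(3*y)/9 + ∫(-y*exp(4*y)/6) dy.
Step 6. Integrate ∫(-y*exp(4*y)/6) dy by parts with u = y, dv = (-exp(4*y)/6) dy, so v = -exp(4*y)/24: now y**2*exp(4*y)/12 - 2*y**2*sin(3*y) - y*exp(4*y)/24 - 4*y*cos(3*y)/3 + 4*sin(3*y)/9 + ∫(exp(4*y)/24) dy.
Step 7. Evaluate the standard form: now y**2*exp(4*y)/12 - 2*y**2*sin(3*y) - y*exp(4*y)/24 - 4*y*cos(3*y)/3 + exp(4*y)/96 + 4*sin(3*y)/9.
Answer: y**2*exp(4*y)/12 - 2*y**2*sin(3*y) - y*exp(4*y)/24 - 4*y*cos(3*y)/3 + exp(4*y)/96 + 4*sin(3*y)/9.
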